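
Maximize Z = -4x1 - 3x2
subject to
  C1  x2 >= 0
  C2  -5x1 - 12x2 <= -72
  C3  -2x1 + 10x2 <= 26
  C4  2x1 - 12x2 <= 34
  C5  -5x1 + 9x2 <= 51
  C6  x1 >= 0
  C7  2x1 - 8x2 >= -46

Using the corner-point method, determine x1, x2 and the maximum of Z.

x1 = 204/37, x2 = 137/37, maximum Z = -1227/37

The feasible region is unbounded (it extends along (6, 1), (5, 1)), but Z strictly decreases along every unbounded feasible direction, so there is no improving ray and the maximum is attained at a vertex.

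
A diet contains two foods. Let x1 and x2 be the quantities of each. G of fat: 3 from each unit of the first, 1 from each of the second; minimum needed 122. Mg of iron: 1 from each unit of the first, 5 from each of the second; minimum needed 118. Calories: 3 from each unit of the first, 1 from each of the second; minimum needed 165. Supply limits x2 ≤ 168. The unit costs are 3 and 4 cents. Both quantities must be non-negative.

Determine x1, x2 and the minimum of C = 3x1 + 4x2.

x1 = 101/2, x2 = 27/2, minimum C = 411/2

Extreme points and C = 3x1 + 4x2:
  (0, 165) → C = 660
  (0, 168) → C = 672
  (118, 0) → C = 354
  (101/2, 27/2) → C = 411/2
The feasible region is unbounded (it extends along (1, 0)), but C strictly increases along every unbounded feasible direction, so there is no improving ray and the minimum is attained at a vertex.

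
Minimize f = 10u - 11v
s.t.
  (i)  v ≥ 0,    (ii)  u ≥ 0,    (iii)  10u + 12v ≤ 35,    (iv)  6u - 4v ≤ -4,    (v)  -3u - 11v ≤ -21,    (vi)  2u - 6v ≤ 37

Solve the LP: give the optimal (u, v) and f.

Extreme points and f = 10u - 11v:
  (0, 35/12) → f = -385/12
  (0, 21/11) → f = -21
  (23/28, 125/56) → f = -915/56
  (20/39, 23/13) → f = -43/3

u = 0, v = 35/12, minimum f = -385/12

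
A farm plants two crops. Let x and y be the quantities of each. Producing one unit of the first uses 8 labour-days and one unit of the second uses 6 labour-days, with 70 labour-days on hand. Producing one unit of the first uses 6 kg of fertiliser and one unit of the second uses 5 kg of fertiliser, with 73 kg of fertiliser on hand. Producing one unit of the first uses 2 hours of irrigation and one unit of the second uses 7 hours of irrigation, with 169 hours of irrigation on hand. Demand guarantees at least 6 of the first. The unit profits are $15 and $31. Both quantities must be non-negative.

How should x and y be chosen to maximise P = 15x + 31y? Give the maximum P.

Feasible corners and P = 15x + 31y:
  (35/4, 0) → P = 525/4
  (6, 0) → P = 90
  (6, 11/3) → P = 611/3

At the optimal vertex, 8x + 6y = 70 and x = 6.
Solving simultaneously gives x = 6, y = 11/3.

x = 6, y = 11/3, maximum P = 611/3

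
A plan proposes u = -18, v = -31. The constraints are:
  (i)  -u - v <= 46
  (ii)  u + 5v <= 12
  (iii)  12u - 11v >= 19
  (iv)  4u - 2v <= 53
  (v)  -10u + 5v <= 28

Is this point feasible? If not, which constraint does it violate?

Constraint (i): -u - v = 49, which is not ≤ 46. All other constraints are satisfied.

not feasible — violates (i)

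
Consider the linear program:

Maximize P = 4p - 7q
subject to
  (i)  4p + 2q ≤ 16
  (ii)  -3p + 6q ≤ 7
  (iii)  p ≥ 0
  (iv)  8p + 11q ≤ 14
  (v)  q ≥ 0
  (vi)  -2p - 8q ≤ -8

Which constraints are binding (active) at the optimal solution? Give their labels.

Corner points and P = 4p - 7q:
  (0, 7/6) → P = -49/6
  (7/81, 98/81) → P = -658/81
  (0, 1) → P = -7
  (4/7, 6/7) → P = -26/7

The maximum is at (4/7, 6/7). Substituting into each constraint, equality holds for (iv) and (vi); the remaining constraints have slack.

(iv) and (vi)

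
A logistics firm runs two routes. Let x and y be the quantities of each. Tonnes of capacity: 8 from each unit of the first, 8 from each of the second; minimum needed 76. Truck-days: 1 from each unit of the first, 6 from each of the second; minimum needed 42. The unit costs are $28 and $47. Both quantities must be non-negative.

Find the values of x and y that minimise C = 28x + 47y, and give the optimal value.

Corner points and C = 28x + 47y:
  (0, 19/2) → C = 893/2
  (42, 0) → C = 1176
  (3, 13/2) → C = 779/2
The feasible region is unbounded (it extends along (0, 1), (1, 0)), but C strictly increases along every unbounded feasible direction, so there is no improving ray and the minimum is attained at a vertex.

The optimum lies where 8x + 8y = 76 and x + 6y = 42.
Solving simultaneously gives x = 3, y = 13/2.

x = 3, y = 13/2, minimum C = 779/2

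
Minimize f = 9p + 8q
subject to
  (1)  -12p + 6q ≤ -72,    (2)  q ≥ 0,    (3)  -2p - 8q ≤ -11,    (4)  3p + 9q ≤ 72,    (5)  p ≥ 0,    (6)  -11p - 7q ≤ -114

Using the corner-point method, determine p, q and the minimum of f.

p = 114/11, q = 0, minimum f = 1026/11

Vertices and f = 9p + 8q:
  (60/7, 36/7) → f = 828/7
  (198/25, 96/25) → f = 102
  (24, 0) → f = 216
  (114/11, 0) → f = 1026/11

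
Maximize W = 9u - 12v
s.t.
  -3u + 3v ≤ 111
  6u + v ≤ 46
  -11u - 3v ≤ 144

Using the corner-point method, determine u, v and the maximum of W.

u = 282/7, v = -1370/7, maximum W = 18978/7

Feasible corners and W = 9u - 12v:
  (9/7, 268/7) → W = -3135/7
  (-255/14, 263/14) → W = -5451/14
  (282/7, -1370/7) → W = 18978/7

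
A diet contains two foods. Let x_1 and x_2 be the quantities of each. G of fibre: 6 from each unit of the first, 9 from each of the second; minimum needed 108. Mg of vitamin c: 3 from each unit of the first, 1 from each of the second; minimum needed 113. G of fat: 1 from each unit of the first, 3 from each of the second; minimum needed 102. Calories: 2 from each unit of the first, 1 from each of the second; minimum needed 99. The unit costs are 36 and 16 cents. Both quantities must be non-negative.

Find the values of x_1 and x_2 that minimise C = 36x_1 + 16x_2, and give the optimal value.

The feasible region is unbounded (it extends along (0, 1), (1, 0)), but C strictly increases along every unbounded feasible direction, so there is no improving ray and the minimum is attained at a vertex.

The optimum lies where 3x_1 + x_2 = 113 and 2x_1 + x_2 = 99.
Solving simultaneously gives x_1 = 14, x_2 = 71.

x_1 = 14, x_2 = 71, minimum C = 1640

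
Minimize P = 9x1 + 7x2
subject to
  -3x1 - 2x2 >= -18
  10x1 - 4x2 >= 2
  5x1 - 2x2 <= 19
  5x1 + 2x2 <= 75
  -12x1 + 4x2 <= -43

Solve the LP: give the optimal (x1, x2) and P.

x1 = 5/2, x2 = -13/4, minimum P = -1/4

Corner points and P = 9x1 + 7x2:
  (37/8, 33/16) → P = 897/16
  (79/18, 29/12) → P = 677/12
  (5/2, -13/4) → P = -1/4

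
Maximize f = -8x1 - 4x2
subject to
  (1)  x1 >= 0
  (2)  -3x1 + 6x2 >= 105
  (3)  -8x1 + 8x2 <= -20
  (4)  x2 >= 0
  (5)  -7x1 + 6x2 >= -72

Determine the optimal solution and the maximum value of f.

x1 = 40, x2 = 75/2, maximum f = -470

Extreme points and f = -8x1 - 4x2:
  (40, 75/2) → f = -470
  (177/4, 317/8) → f = -1025/2
  (57, 109/2) → f = -674

The optimum lies where -3x1 + 6x2 = 105 and -8x1 + 8x2 = -20.
Solving simultaneously gives x1 = 40, x2 = 75/2.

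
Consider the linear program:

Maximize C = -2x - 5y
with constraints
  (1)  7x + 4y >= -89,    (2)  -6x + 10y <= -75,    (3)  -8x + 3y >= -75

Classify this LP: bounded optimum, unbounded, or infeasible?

Corner points and C = -2x - 5y:
  (-295/47, -1059/94) → C = 6475/94
  (33/53, -1237/53) → C = 6119/53
  (525/62, -75/31) → C = -150/31
The feasible region has finitely many vertices and no improving ray; the maximum is 6119/53 at (33/53, -1237/53).

bounded optimum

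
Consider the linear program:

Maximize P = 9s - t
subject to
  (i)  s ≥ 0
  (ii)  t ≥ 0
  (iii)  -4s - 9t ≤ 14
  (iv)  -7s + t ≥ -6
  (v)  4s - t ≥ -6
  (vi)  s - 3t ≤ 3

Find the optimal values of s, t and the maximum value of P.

Feasible corners and P = 9s - t:
  (0, 0) → P = 0
  (0, 6) → P = -6
  (6/7, 0) → P = 54/7
  (4, 22) → P = 14

The optimum lies where -7s + t = -6 and 4s - t = -6.
Solving simultaneously gives s = 4, t = 22.

s = 4, t = 22, maximum P = 14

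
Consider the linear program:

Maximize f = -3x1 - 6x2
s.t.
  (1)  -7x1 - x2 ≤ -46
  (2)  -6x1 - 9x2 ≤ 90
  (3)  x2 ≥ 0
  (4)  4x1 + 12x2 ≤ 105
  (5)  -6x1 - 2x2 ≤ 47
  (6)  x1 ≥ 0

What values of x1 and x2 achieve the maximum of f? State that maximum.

x1 = 46/7, x2 = 0, maximum f = -138/7

Corner points and f = -3x1 - 6x2:
  (46/7, 0) → f = -138/7
  (447/80, 551/80) → f = -4647/80
  (105/4, 0) → f = -315/4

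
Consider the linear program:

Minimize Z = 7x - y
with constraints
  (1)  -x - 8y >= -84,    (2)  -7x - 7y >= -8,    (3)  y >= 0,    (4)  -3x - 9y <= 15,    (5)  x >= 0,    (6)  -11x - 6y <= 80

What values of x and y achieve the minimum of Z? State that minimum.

x = 0, y = 8/7, minimum Z = -8/7

Feasible corners and Z = 7x - y:
  (8/7, 0) → Z = 8
  (0, 8/7) → Z = -8/7
  (0, 0) → Z = 0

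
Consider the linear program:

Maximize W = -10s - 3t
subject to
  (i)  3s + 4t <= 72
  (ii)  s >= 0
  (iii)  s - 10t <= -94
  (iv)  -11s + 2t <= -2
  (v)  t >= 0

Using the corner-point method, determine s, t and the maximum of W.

s = 52/27, t = 259/27, maximum W = -1297/27

Vertices and W = -10s - 3t:
  (172/17, 177/17) → W = -2251/17
  (76/25, 393/25) → W = -1939/25
  (52/27, 259/27) → W = -1297/27

At the optimal vertex, s - 10t = -94 and -11s + 2t = -2.
Solving simultaneously gives s = 52/27, t = 259/27.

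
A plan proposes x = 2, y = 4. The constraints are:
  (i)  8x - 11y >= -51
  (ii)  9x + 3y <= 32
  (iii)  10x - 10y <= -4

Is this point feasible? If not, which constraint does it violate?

(i): -28 ≥ -51 ✓
(ii): 30 ≤ 32 ✓
(iii): -20 ≤ -4 ✓

feasible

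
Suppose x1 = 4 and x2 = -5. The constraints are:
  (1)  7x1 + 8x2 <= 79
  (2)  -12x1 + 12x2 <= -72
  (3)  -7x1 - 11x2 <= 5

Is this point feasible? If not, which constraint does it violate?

not feasible — violates (3)

Constraint (3): -7x1 - 11x2 = 27, which is not ≤ 5. All other constraints are satisfied.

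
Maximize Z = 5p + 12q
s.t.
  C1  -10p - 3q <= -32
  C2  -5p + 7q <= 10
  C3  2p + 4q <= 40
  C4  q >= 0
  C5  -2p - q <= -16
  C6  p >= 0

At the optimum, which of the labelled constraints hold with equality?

C2 and C3

Feasible corners and Z = 5p + 12q:
  (120/17, 110/17) → Z = 1920/17
  (102/19, 100/19) → Z = 90
  (20, 0) → Z = 100
  (8, 0) → Z = 40

The maximum is at (120/17, 110/17). Substituting into each constraint, equality holds for C2 and C3; the remaining constraints have slack.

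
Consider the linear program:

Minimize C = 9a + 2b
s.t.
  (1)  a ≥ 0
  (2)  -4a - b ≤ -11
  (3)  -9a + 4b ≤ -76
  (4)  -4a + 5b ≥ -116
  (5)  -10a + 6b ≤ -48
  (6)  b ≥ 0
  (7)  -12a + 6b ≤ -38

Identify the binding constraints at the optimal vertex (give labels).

(3) and (6)

Vertices and C = 9a + 2b:
  (132/7, 164/7) → C = 1516/7
  (76/9, 0) → C = 76
  (29, 0) → C = 261
The feasible region is unbounded (it extends along (5, 4), (3, 5)), but C strictly increases along every unbounded feasible direction, so there is no improving ray and the minimum is attained at a vertex.

The minimum is at (76/9, 0). Substituting into each constraint, equality holds for (3) and (6); the remaining constraints have slack.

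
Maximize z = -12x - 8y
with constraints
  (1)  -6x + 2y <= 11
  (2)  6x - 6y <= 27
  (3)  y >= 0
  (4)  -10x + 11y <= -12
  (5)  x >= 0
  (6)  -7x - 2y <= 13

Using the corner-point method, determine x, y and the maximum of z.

x = 6/5, y = 0, maximum z = -72/5

The binding constraints are y = 0 and -10x + 11y = -12.
Solving simultaneously gives x = 6/5, y = 0.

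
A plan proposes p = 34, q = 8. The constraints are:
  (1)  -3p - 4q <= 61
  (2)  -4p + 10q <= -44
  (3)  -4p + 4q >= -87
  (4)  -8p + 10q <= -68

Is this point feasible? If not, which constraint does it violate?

Constraint (3): -4p + 4q = -104, which is not ≥ -87. All other constraints are satisfied.

not feasible — violates (3)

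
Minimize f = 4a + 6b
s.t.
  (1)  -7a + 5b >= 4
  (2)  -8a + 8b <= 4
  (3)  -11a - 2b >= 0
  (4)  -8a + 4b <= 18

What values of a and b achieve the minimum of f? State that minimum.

a = -37/6, b = -47/6, minimum f = -215/3

Feasible corners and f = 4a + 6b:
  (-3/4, -1/4) → f = -9/2
  (-37/6, -47/6) → f = -215/3
  (-4, -7/2) → f = -37

The optimum lies where -7a + 5b = 4 and -8a + 4b = 18.
Solving simultaneously gives a = -37/6, b = -47/6.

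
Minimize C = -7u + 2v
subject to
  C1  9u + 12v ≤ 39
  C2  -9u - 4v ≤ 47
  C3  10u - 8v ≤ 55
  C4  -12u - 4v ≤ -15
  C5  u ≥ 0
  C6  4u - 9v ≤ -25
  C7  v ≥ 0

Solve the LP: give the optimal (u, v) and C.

Feasible corners and C = -7u + 2v:
  (2/9, 37/12) → C = 83/18
  (17/43, 127/43) → C = 135/43
  (35/124, 90/31) → C = 475/124

The binding constraints are 9u + 12v = 39 and 4u - 9v = -25.
Solving simultaneously gives u = 17/43, v = 127/43.

u = 17/43, v = 127/43, minimum C = 135/43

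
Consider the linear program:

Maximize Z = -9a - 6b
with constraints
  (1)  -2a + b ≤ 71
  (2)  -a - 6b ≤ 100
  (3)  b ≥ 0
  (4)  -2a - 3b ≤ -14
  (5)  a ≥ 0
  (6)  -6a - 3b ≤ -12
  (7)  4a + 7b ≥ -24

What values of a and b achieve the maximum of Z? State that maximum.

a = 0, b = 14/3, maximum Z = -28

Feasible corners and Z = -9a - 6b:
  (0, 71) → Z = -426
  (7, 0) → Z = -63
  (0, 14/3) → Z = -28
The feasible region is unbounded (it extends along (1, 2), (1, 0)), but Z strictly decreases along every unbounded feasible direction, so there is no improving ray and the maximum is attained at a vertex.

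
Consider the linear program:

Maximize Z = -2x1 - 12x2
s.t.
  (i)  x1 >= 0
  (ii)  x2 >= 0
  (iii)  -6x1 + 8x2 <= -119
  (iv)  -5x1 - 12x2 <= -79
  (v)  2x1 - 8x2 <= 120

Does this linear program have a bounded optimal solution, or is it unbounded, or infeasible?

bounded optimum

Feasible corners and Z = -2x1 - 12x2:
  (119/6, 0) → Z = -119/3
  (60, 0) → Z = -120
The feasible region has finitely many vertices and no improving ray; the maximum is -119/3 at (119/6, 0).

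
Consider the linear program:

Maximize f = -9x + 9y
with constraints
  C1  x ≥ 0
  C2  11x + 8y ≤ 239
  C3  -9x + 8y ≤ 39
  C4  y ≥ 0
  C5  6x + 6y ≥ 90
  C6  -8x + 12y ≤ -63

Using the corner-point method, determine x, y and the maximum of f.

Vertices and f = -9x + 9y:
  (239/11, 0) → f = -2151/11
  (843/49, 1219/196) → f = -19377/196
  (15, 0) → f = -135
  (243/20, 57/20) → f = -837/10

x = 243/20, y = 57/20, maximum f = -837/10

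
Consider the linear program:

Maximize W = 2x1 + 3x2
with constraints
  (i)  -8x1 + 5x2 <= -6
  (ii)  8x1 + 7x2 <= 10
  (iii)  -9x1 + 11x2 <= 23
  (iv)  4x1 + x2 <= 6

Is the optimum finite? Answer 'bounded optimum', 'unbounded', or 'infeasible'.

bounded optimum

Feasible corners and W = 2x1 + 3x2:
  (23/24, 1/3) → W = 35/12
  (8/5, -2/5) → W = 2
The feasible region has finitely many vertices and no improving ray; the maximum is 35/12 at (23/24, 1/3).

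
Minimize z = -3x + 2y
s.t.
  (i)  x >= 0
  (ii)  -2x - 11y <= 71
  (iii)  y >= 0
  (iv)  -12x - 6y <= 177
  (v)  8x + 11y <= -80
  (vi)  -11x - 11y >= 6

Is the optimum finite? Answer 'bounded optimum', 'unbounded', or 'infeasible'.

infeasible

The boundaries y = 0 and -12x - 6y = 177 meet at (-59/4, 0), but that point violates x ≥ 0. Every candidate vertex is excluded by some other constraint, so the feasible region is empty.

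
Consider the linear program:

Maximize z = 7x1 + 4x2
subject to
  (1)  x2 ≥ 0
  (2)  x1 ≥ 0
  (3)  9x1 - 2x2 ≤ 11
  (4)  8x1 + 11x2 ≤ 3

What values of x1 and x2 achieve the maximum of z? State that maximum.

x1 = 3/8, x2 = 0, maximum z = 21/8

Extreme points and z = 7x1 + 4x2:
  (0, 0) → z = 0
  (3/8, 0) → z = 21/8
  (0, 3/11) → z = 12/11

The binding constraints are x2 = 0 and 8x1 + 11x2 = 3.
Solving simultaneously gives x1 = 3/8, x2 = 0.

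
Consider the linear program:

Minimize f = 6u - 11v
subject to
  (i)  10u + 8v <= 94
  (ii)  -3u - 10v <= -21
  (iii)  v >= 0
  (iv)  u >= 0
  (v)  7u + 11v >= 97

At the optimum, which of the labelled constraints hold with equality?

(i) and (iv)

Extreme points and f = 6u - 11v:
  (0, 47/4) → f = -517/4
  (43/9, 52/9) → f = -314/9
  (0, 97/11) → f = -97

The minimum is at (0, 47/4). Substituting into each constraint, equality holds for (i) and (iv); the remaining constraints have slack.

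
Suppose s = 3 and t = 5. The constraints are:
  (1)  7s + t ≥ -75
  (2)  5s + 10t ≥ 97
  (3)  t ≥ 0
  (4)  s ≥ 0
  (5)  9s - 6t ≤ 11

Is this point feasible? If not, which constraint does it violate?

not feasible — violates (2)

Constraint (2): 5s + 10t = 65, which is not ≥ 97. All other constraints are satisfied.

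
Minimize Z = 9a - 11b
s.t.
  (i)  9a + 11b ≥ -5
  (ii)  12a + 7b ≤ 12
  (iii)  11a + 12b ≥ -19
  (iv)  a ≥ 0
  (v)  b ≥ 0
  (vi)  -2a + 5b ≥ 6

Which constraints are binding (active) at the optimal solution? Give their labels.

(ii) and (iv)

Feasible corners and Z = 9a - 11b:
  (0, 12/7) → Z = -132/7
  (9/37, 48/37) → Z = -447/37
  (0, 6/5) → Z = -66/5

The minimum is at (0, 12/7). Substituting into each constraint, equality holds for (ii) and (iv); the remaining constraints have slack.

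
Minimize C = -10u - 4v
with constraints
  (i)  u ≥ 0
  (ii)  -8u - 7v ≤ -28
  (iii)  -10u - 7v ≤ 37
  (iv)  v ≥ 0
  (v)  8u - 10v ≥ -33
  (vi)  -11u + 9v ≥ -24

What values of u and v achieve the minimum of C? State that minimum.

u = 537/38, v = 555/38, minimum C = -3795/19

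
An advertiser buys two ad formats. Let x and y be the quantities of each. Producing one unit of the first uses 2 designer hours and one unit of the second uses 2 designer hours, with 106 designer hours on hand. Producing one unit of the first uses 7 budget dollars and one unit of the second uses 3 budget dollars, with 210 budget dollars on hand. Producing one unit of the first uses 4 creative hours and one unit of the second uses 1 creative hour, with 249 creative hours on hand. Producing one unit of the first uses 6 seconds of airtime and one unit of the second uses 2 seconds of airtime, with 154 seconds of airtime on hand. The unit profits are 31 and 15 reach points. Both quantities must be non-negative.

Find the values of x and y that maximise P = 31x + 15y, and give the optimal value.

x = 12, y = 41, maximum P = 987

Vertices and P = 31x + 15y:
  (0, 0) → P = 0
  (0, 53) → P = 795
  (77/3, 0) → P = 2387/3
  (12, 41) → P = 987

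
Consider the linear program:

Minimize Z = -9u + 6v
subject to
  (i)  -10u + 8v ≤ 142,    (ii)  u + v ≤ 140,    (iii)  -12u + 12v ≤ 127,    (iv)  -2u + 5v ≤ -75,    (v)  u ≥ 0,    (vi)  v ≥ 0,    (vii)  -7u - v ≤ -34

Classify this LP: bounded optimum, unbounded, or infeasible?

bounded optimum

Feasible corners and Z = -9u + 6v:
  (775/7, 205/7) → Z = -5745/7
  (140, 0) → Z = -1260
  (75/2, 0) → Z = -675/2
The feasible region has finitely many vertices and no improving ray; the minimum is -1260 at (140, 0).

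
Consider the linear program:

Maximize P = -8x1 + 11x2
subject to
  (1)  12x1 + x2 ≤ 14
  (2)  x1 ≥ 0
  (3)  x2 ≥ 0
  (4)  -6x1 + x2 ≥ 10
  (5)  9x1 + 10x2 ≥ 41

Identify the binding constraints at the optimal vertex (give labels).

(1) and (2)

Vertices and P = -8x1 + 11x2:
  (0, 14) → P = 154
  (2/9, 34/3) → P = 1106/9
  (0, 10) → P = 110

The maximum is at (0, 14). Substituting into each constraint, equality holds for (1) and (2); the remaining constraints have slack.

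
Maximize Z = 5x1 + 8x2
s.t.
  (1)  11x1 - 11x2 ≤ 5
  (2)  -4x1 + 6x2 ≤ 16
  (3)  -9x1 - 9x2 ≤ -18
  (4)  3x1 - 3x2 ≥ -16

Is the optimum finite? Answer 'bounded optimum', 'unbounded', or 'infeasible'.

Feasible corners and Z = 5x1 + 8x2:
  (103/11, 98/11) → Z = 1299/11
  (27/22, 17/22) → Z = 271/22
  (-2/5, 12/5) → Z = 86/5
The feasible region has finitely many vertices and no improving ray; the maximum is 1299/11 at (103/11, 98/11).

bounded optimum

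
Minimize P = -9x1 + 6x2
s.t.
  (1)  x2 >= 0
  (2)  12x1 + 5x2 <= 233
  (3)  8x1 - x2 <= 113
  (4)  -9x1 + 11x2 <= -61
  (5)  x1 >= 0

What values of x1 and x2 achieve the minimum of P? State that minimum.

x1 = 113/8, x2 = 0, minimum P = -1017/8

At the optimal vertex, x2 = 0 and 8x1 - x2 = 113.
Solving simultaneously gives x1 = 113/8, x2 = 0.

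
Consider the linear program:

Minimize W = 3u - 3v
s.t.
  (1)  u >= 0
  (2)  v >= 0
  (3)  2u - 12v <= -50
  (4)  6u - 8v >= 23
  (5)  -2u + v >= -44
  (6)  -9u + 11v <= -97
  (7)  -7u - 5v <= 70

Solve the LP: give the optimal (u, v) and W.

u = 857/43, v = 322/43, minimum W = 1605/43

Extreme points and W = 3u - 3v:
  (289/11, 94/11) → W = 585/11
  (857/43, 322/43) → W = 1605/43
  (387/13, 202/13) → W = 555/13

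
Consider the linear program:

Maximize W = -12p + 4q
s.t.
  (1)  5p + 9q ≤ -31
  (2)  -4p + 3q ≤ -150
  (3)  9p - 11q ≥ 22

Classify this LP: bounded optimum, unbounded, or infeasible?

unbounded

From the feasible point (419/17, -874/51), moving in the direction (-3, -4) keeps every constraint satisfied while W increases without bound.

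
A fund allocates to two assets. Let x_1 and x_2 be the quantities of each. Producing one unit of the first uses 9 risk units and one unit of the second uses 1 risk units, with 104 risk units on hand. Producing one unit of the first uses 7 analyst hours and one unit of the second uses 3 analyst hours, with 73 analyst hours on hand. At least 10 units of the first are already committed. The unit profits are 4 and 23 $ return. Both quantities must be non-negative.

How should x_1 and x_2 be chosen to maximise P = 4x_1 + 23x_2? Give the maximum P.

x_1 = 10, x_2 = 1, maximum P = 63

Corner points and P = 4x_1 + 23x_2:
  (73/7, 0) → P = 292/7
  (10, 0) → P = 40
  (10, 1) → P = 63

The optimum lies where 7x_1 + 3x_2 = 73 and x_1 = 10.
Solving simultaneously gives x_1 = 10, x_2 = 1.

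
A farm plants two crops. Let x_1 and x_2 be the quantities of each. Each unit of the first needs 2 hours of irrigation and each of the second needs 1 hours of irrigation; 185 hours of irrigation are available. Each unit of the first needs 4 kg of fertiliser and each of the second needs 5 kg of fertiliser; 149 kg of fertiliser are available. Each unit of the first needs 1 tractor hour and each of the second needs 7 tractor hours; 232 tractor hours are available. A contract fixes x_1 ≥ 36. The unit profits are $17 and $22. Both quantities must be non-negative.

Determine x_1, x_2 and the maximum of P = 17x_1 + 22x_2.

x_1 = 36, x_2 = 1, maximum P = 634

Extreme points and P = 17x_1 + 22x_2:
  (149/4, 0) → P = 2533/4
  (36, 0) → P = 612
  (36, 1) → P = 634

The optimum lies where 4x_1 + 5x_2 = 149 and x_1 = 36.
Solving simultaneously gives x_1 = 36, x_2 = 1.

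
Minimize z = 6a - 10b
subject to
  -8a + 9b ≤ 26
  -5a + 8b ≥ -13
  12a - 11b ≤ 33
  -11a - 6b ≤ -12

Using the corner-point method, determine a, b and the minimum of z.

Vertices and z = 6a - 10b:
  (583/20, 144/5) → z = -1131/10
  (-16/49, 382/147) → z = -4108/147
  (121/41, 9/41) → z = 636/41
  (87/59, -83/118) → z = 937/59

At the optimal vertex, -8a + 9b = 26 and 12a - 11b = 33.
Solving simultaneously gives a = 583/20, b = 144/5.

a = 583/20, b = 144/5, minimum z = -1131/10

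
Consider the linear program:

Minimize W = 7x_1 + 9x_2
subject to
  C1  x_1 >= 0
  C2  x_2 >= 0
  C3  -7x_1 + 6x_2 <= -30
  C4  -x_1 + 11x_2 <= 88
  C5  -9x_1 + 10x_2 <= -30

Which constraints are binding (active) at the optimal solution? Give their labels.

C2 and C3

Extreme points and W = 7x_1 + 9x_2:
  (30/7, 0) → W = 30
  (15/2, 15/4) → W = 345/4
  (1210/89, 822/89) → W = 15868/89
The feasible region is unbounded (it extends along (11, 1), (1, 0)), but W strictly increases along every unbounded feasible direction, so there is no improving ray and the minimum is attained at a vertex.

The minimum is at (30/7, 0). Substituting into each constraint, equality holds for C2 and C3; the remaining constraints have slack.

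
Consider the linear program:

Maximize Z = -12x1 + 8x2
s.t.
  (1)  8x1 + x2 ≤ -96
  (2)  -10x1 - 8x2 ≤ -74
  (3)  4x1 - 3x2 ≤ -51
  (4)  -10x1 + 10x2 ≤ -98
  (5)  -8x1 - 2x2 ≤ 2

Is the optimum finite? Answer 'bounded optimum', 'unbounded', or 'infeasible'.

The boundaries 8x1 + x2 = -96 and -8x1 - 2x2 = 2 meet at (-95/4, 94), but that point violates -10x1 + 10x2 ≤ -98. Every candidate vertex is excluded by some other constraint, so the feasible region is empty.

infeasible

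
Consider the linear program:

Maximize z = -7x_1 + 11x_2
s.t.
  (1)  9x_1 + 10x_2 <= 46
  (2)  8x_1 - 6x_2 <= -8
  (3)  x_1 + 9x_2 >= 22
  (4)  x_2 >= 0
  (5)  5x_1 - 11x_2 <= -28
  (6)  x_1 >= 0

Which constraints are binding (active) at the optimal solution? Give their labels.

(1) and (6)

Vertices and z = -7x_1 + 11x_2:
  (98/67, 220/67) → z = 1734/67
  (0, 23/5) → z = 253/5
  (40/29, 92/29) → z = 732/29
  (0, 28/11) → z = 28

The maximum is at (0, 23/5). Substituting into each constraint, equality holds for (1) and (6); the remaining constraints have slack.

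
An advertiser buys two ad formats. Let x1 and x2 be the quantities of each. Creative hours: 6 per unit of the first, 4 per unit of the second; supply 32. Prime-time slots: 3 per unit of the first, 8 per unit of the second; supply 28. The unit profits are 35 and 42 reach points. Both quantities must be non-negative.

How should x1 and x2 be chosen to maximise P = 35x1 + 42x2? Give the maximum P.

x1 = 4, x2 = 2, maximum P = 224

Corner points and P = 35x1 + 42x2:
  (0, 0) → P = 0
  (0, 7/2) → P = 147
  (16/3, 0) → P = 560/3
  (4, 2) → P = 224

The optimum lies where 6x1 + 4x2 = 32 and 3x1 + 8x2 = 28.
Solving simultaneously gives x1 = 4, x2 = 2.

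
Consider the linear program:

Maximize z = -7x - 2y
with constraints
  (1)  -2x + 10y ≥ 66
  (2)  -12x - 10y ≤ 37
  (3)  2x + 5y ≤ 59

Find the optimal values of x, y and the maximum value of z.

x = -155/8, y = 391/20, maximum z = 3861/40

The optimum lies where -12x - 10y = 37 and 2x + 5y = 59.
Solving simultaneously gives x = -155/8, y = 391/20.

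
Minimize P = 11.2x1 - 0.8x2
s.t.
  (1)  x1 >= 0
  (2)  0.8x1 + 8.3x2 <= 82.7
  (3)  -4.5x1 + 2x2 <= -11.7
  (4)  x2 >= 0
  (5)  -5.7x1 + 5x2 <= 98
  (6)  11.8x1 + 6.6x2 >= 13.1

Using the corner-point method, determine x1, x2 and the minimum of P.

x1 = 2.6, x2 = 0, minimum P = 29.12

Extreme points and P = 11.2x1 - 0.8x2:
  (26251/3895, 36279/3895) → P = 264988/3895
  (827/8, 0) → P = 5789/5
  (13/5, 0) → P = 728/25

At the optimal vertex, -4.5x1 + 2x2 = -11.7 and x2 = 0.
Solving simultaneously gives x1 = 13/5, x2 = 0.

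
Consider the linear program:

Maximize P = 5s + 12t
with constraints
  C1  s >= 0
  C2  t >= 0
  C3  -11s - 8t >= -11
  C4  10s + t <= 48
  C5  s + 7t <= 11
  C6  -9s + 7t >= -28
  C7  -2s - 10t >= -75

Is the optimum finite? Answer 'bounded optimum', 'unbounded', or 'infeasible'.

Extreme points and P = 5s + 12t:
  (0, 0) → P = 0
  (0, 11/8) → P = 33/2
  (1, 0) → P = 5
The feasible region has finitely many vertices and no improving ray; the maximum is 33/2 at (0, 11/8).

bounded optimum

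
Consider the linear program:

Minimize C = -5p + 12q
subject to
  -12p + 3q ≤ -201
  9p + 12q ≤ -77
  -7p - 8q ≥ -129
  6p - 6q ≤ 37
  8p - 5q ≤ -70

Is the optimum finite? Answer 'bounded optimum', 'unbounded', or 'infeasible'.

infeasible

The boundaries 9p + 12q = -77 and 8p - 5q = -70 meet at (-1225/141, 14/141), but that point violates -12p + 3q ≤ -201. Every candidate vertex is excluded by some other constraint, so the feasible region is empty.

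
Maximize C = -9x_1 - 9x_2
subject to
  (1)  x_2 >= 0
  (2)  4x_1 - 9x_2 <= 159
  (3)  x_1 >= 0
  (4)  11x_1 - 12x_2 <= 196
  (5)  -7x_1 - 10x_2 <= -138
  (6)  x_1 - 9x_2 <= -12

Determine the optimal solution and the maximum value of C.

The feasible region is unbounded (it extends along (0, 1), (12, 11)), but C strictly decreases along every unbounded feasible direction, so there is no improving ray and the maximum is attained at a vertex.

x_1 = 0, x_2 = 69/5, maximum C = -621/5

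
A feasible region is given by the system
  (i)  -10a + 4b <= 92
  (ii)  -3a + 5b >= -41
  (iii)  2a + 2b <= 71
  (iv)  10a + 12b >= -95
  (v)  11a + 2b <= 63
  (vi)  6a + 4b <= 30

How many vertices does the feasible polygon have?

5

Pairwise boundary intersections that survive every other constraint:
  (-371/40, -3/16)
  (-31/8, 213/16)
  (17/86, -695/86)
  (397/61, -262/61)
  (6, -3/2)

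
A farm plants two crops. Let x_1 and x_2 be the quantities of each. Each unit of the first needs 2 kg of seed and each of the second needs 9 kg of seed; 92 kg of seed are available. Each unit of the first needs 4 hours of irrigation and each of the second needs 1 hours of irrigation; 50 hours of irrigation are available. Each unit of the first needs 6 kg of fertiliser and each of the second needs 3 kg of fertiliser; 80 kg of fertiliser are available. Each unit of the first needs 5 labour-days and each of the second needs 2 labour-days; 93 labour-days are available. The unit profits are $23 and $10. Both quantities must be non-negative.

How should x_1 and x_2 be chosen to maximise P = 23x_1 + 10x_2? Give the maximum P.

Extreme points and P = 23x_1 + 10x_2:
  (0, 0) → P = 0
  (0, 92/9) → P = 920/9
  (25/2, 0) → P = 575/2
  (37/4, 49/6) → P = 3533/12
  (35/3, 10/3) → P = 905/3

At the optimal vertex, 4x_1 + x_2 = 50 and 6x_1 + 3x_2 = 80.
Solving simultaneously gives x_1 = 35/3, x_2 = 10/3.

x_1 = 35/3, x_2 = 10/3, maximum P = 905/3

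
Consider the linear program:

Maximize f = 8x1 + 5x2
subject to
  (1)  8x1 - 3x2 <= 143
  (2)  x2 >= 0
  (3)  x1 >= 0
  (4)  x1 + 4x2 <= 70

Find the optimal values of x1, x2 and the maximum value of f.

x1 = 782/35, x2 = 417/35, maximum f = 8341/35

Corner points and f = 8x1 + 5x2:
  (143/8, 0) → f = 143
  (782/35, 417/35) → f = 8341/35
  (0, 0) → f = 0
  (0, 35/2) → f = 175/2

At the optimal vertex, 8x1 - 3x2 = 143 and x1 + 4x2 = 70.
Solving simultaneously gives x1 = 782/35, x2 = 417/35.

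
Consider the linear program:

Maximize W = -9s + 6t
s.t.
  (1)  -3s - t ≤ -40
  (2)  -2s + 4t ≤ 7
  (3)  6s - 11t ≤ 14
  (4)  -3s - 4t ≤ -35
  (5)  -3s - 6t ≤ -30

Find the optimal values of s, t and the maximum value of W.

s = 153/14, t = 101/14, maximum W = -771/14

Extreme points and W = -9s + 6t:
  (153/14, 101/14) → W = -771/14
  (454/39, 66/13) → W = -966/13
  (133/2, 35) → W = -777/2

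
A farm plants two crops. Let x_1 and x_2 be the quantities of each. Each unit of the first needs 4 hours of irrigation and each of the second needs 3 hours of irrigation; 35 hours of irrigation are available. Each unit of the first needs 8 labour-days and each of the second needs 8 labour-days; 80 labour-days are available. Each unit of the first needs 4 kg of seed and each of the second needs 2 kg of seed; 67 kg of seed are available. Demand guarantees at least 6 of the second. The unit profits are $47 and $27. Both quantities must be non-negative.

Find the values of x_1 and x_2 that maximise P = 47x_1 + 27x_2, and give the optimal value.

Extreme points and P = 47x_1 + 27x_2:
  (0, 10) → P = 270
  (0, 6) → P = 162
  (4, 6) → P = 350

The binding constraints are 8x_1 + 8x_2 = 80 and x_2 = 6.
Solving simultaneously gives x_1 = 4, x_2 = 6.

x_1 = 4, x_2 = 6, maximum P = 350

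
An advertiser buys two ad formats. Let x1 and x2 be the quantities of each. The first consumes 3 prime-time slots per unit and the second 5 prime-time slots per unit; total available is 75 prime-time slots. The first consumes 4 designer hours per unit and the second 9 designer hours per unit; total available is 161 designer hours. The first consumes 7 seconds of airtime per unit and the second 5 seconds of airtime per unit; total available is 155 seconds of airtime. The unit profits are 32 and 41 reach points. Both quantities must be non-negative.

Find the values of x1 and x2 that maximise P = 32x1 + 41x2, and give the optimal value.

x1 = 20, x2 = 3, maximum P = 763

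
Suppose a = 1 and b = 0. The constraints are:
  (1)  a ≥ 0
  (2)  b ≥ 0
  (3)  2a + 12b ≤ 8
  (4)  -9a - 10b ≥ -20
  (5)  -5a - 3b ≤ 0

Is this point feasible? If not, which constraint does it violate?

feasible

(1): 1 ≥ 0 ✓
(2): 0 ≥ 0 ✓
(3): 2 ≤ 8 ✓
(4): -9 ≥ -20 ✓
(5): -5 ≤ 0 ✓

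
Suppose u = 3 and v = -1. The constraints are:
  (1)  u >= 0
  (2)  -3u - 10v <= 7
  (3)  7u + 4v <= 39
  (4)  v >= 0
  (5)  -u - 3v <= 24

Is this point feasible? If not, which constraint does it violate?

Constraint (4): v = -1, which is not ≥ 0. All other constraints are satisfied.

not feasible — violates (4)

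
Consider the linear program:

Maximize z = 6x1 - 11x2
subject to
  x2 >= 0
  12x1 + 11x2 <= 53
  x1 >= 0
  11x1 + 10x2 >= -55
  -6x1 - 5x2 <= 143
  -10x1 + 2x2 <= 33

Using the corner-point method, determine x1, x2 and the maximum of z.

x1 = 53/12, x2 = 0, maximum z = 53/2

Feasible corners and z = 6x1 - 11x2:
  (53/12, 0) → z = 53/2
  (0, 0) → z = 0
  (0, 53/11) → z = -53

At the optimal vertex, x2 = 0 and 12x1 + 11x2 = 53.
Solving simultaneously gives x1 = 53/12, x2 = 0.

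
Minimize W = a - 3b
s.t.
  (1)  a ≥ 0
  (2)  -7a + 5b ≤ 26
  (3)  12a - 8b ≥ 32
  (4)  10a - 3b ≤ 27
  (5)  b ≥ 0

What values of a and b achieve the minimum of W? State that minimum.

Vertices and W = a - 3b:
  (30/11, 1/11) → W = 27/11
  (8/3, 0) → W = 8/3
  (27/10, 0) → W = 27/10

The binding constraints are 12a - 8b = 32 and 10a - 3b = 27.
Solving simultaneously gives a = 30/11, b = 1/11.

a = 30/11, b = 1/11, minimum W = 27/11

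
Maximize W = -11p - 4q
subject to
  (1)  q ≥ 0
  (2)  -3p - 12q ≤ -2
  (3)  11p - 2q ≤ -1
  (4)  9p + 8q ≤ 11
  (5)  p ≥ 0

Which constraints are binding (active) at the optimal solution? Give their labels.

Feasible corners and W = -11p - 4q:
  (7/53, 65/53) → W = -337/53
  (0, 1/2) → W = -2
  (0, 11/8) → W = -11/2

The maximum is at (0, 1/2). Substituting into each constraint, equality holds for (3) and (5); the remaining constraints have slack.

(3) and (5)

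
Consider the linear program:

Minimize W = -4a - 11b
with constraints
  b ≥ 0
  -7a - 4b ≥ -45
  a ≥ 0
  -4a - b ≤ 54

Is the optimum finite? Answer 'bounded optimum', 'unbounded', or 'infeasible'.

bounded optimum

Feasible corners and W = -4a - 11b:
  (45/7, 0) → W = -180/7
  (0, 0) → W = 0
  (0, 45/4) → W = -495/4
The feasible region has finitely many vertices and no improving ray; the minimum is -495/4 at (0, 45/4).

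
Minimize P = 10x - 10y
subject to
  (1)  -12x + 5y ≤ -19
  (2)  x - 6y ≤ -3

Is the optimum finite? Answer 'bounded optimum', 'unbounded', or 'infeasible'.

From the feasible point (129/67, 55/67), moving in the direction (5, 12) keeps every constraint satisfied while P decreases without bound.

unbounded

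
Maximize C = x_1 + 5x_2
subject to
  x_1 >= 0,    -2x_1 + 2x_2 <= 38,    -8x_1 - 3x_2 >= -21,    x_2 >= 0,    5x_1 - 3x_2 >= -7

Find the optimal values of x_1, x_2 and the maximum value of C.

Vertices and C = x_1 + 5x_2:
  (0, 0) → C = 0
  (0, 7/3) → C = 35/3
  (21/8, 0) → C = 21/8
  (14/13, 161/39) → C = 847/39

The optimum lies where -8x_1 - 3x_2 = -21 and 5x_1 - 3x_2 = -7.
Solving simultaneously gives x_1 = 14/13, x_2 = 161/39.

x_1 = 14/13, x_2 = 161/39, maximum C = 847/39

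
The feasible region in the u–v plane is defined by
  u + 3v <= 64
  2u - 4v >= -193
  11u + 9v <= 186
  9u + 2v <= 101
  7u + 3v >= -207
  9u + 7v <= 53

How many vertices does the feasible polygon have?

5

The feasible vertices (each the meet of two boundaries and inside every other half-plane) are:
  (-323/10, 321/10)
  (-289/20, 523/20)
  (-1407/34, 937/34)
  (717/13, -2570/13)
  (601/45, -48/5)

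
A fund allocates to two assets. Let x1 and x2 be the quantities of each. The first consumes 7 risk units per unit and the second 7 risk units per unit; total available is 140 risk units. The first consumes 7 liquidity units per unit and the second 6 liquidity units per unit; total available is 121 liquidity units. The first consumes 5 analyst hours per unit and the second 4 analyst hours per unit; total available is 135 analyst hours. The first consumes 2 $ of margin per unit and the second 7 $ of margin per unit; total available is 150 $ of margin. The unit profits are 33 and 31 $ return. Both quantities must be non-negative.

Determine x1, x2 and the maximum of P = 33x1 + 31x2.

x1 = 1, x2 = 19, maximum P = 622

Extreme points and P = 33x1 + 31x2:
  (0, 0) → P = 0
  (0, 20) → P = 620
  (121/7, 0) → P = 3993/7
  (1, 19) → P = 622

At the optimal vertex, 7x1 + 7x2 = 140 and 7x1 + 6x2 = 121.
Solving simultaneously gives x1 = 1, x2 = 19.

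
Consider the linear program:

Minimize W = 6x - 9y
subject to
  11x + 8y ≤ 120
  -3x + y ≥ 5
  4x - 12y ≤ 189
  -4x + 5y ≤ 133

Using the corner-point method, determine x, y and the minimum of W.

Extreme points and W = 6x - 9y:
  (16/7, 83/7) → W = -93
  (-16/3, 67/3) → W = -233
  (-249/32, -587/32) → W = 3789/32
  (-363/4, -46) → W = -261/2

x = -16/3, y = 67/3, minimum W = -233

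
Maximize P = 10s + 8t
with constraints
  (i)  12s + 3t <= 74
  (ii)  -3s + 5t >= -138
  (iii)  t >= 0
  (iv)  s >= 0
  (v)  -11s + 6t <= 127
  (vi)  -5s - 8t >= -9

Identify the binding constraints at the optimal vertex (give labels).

(iii) and (vi)

Feasible corners and P = 10s + 8t:
  (0, 0) → P = 0
  (9/5, 0) → P = 18
  (0, 9/8) → P = 9

The maximum is at (9/5, 0). Substituting into each constraint, equality holds for (iii) and (vi); the remaining constraints have slack.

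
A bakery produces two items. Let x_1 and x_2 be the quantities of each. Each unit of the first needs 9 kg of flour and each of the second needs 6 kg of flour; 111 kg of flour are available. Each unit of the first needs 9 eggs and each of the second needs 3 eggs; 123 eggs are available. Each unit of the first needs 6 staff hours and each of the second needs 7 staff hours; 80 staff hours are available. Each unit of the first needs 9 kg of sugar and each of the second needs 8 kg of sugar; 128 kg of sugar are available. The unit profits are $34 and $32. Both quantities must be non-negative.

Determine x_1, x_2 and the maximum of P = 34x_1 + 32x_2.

x_1 = 11, x_2 = 2, maximum P = 438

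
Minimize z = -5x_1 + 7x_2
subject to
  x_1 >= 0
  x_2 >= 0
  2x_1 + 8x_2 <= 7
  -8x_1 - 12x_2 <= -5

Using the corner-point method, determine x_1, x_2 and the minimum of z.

Corner points and z = -5x_1 + 7x_2:
  (0, 7/8) → z = 49/8
  (0, 5/12) → z = 35/12
  (7/2, 0) → z = -35/2
  (5/8, 0) → z = -25/8

x_1 = 7/2, x_2 = 0, minimum z = -35/2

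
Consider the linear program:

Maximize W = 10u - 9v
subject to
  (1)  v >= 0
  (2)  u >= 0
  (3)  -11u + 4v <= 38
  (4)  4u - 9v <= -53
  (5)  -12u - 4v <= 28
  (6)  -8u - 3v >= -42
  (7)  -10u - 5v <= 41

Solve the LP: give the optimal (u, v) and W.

Feasible corners and W = 10u - 9v:
  (0, 19/2) → W = -171/2
  (0, 53/9) → W = -53
  (54/65, 766/65) → W = -6354/65
  (73/28, 148/21) → W = -523/14

u = 73/28, v = 148/21, maximum W = -523/14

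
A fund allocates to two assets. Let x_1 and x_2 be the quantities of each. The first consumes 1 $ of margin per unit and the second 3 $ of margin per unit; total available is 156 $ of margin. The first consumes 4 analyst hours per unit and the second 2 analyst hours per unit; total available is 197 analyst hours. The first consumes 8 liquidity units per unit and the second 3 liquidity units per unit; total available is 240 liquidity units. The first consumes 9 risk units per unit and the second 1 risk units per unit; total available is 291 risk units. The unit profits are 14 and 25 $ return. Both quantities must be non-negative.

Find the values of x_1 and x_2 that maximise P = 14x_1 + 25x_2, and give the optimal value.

Vertices and P = 14x_1 + 25x_2:
  (0, 0) → P = 0
  (0, 52) → P = 1300
  (30, 0) → P = 420
  (12, 48) → P = 1368

The binding constraints are x_1 + 3x_2 = 156 and 8x_1 + 3x_2 = 240.
Solving simultaneously gives x_1 = 12, x_2 = 48.

x_1 = 12, x_2 = 48, maximum P = 1368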